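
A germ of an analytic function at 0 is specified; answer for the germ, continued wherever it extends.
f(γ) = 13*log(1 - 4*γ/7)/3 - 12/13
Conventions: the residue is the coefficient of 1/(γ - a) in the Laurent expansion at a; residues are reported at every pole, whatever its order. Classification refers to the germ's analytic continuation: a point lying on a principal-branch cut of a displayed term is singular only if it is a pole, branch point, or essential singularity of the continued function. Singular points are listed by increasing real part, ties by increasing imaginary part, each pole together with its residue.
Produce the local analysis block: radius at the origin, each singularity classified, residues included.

Radius of convergence at 0: 7/4.
At 7/4: a logarithmic branch point.

Branch term (13/3)*log(1 - γ/(7/4)): its argument vanishes at γ = 7/4, a logarithmic branch point, modulus 7/4.
The radius of convergence is the smallest modulus among the singular points: 7/4.


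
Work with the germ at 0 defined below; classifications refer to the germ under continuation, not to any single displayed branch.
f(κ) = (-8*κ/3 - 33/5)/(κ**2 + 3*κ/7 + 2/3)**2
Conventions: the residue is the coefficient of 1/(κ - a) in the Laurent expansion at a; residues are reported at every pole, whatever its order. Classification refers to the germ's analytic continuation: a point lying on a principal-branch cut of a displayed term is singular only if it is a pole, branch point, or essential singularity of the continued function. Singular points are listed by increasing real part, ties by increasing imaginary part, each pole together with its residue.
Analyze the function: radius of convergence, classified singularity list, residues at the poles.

Radius of convergence at 0: (1/3)*sqrt(6).
At (-3/14) - ((1/42)*sqrt(1095))*i: a pole of order 2; residue -((62034/666125)*sqrt(1095))*i.
At (-3/14) + ((1/42)*sqrt(1095))*i: a pole of order 2; residue ((62034/666125)*sqrt(1095))*i.

Denominator factor (κ**2 + 3*κ/7 + 2/3)^2: discriminant -365/147, complex-conjugate roots (-3/14) + ((1/42)*sqrt(1095))*i and (-3/14) - ((1/42)*sqrt(1095))*i; poles of order 2, moduli (1/3)*sqrt(6) and (1/3)*sqrt(6).
The radius of convergence is the smallest modulus among the singular points: (1/3)*sqrt(6).
The factor κ**2 + 3*κ/7 + 2/3 splits as (κ - a)(κ - a') with a = (-3/14) - ((1/42)*sqrt(1095))*i, a' = (-3/14) + ((1/42)*sqrt(1095))*i. At the order-2 pole a set g(κ) = (κ - a)^2*f(κ) = [-8*κ/3 - 33/5] / (κ - a')^2.
Order-2 pole: residue = g'(a); g'((-3/14) - ((1/42)*sqrt(1095))*i) = -((62034/666125)*sqrt(1095))*i, so the residue is -((62034/666125)*sqrt(1095))*i.
The factor κ**2 + 3*κ/7 + 2/3 splits as (κ - a)(κ - a') with a = (-3/14) + ((1/42)*sqrt(1095))*i, a' = (-3/14) - ((1/42)*sqrt(1095))*i. At the order-2 pole a set g(κ) = (κ - a)^2*f(κ) = [-8*κ/3 - 33/5] / (κ - a')^2.
Order-2 pole: residue = g'(a); g'((-3/14) + ((1/42)*sqrt(1095))*i) = ((62034/666125)*sqrt(1095))*i, so the residue is ((62034/666125)*sqrt(1095))*i.
List the singular points by increasing real part (a conjugate pair: the negative imaginary part first).


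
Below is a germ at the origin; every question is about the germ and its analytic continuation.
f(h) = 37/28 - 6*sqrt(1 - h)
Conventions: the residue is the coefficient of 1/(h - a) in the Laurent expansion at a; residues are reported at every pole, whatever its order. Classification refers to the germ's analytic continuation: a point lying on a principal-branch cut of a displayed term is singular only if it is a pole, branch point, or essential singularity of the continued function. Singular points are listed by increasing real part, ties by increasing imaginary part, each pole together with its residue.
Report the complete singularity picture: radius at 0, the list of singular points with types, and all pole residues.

Branch term (-6)*sqrt(1 - h/(1)): its argument vanishes at h = 1, a square-root branch point, modulus 1.
The radius of convergence is the smallest modulus among the singular points: 1.

Radius of convergence at 0: 1.
At 1: an algebraic (square-root) branch point.


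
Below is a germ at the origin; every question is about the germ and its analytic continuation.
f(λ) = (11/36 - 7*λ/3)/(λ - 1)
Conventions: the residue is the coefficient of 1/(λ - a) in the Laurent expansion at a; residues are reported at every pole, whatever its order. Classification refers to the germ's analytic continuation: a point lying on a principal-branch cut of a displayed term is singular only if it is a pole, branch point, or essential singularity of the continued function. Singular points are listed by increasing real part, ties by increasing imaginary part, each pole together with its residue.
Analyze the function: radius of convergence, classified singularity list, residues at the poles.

Denominator factor (λ - 1): pole of order 1 at 1, modulus 1.
The radius of convergence is the smallest modulus among the singular points: 1.
At the order-1 pole 1 set g(λ) = (λ - (1))*f(λ) = 11/36 - 7*λ/3.
Simple pole: residue = g(a) at a = 1, which is -73/36.

Radius of convergence at 0: 1.
At 1: a pole of order 1; residue -73/36.


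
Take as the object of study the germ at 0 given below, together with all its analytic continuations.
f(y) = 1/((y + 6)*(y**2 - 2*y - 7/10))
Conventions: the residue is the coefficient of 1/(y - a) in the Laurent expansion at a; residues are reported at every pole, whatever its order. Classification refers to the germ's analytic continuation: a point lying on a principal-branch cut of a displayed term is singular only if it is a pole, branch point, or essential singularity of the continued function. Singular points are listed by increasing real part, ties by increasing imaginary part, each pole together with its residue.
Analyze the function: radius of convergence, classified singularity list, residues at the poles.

Radius of convergence at 0: -1 + (1/10)*sqrt(170).
At -6: a pole of order 1; residue 10/473.
At 1 - (1/10)*sqrt(170): a pole of order 1; residue -5/473 - (35/8041)*sqrt(170).
At 1 + (1/10)*sqrt(170): a pole of order 1; residue -5/473 + (35/8041)*sqrt(170).

Denominator factor (y**2 - 2*y - 7/10): discriminant 34/5, real irrational roots 1 + (1/10)*sqrt(170) and 1 - (1/10)*sqrt(170); poles of order 1, moduli 1 + (1/10)*sqrt(170) and -1 + (1/10)*sqrt(170).
Denominator factor (y + 6): pole of order 1 at -6, modulus 6.
The radius of convergence is the smallest modulus among the singular points: -1 + (1/10)*sqrt(170).
At the order-1 pole -6 set g(y) = (y - (-6))*f(y) = 1/(y**2 - 2*y - 7/10).
Simple pole: residue = g(a) at a = -6, which is 10/473.
The factor y**2 - 2*y - 7/10 splits as (y - a)(y - a') with a = 1 - (1/10)*sqrt(170), a' = 1 + (1/10)*sqrt(170). At the order-1 pole a set g(y) = (y - a)*f(y) = [1/(y + 6)] / (y - a').
Simple pole: residue = g(a) at a = 1 - (1/10)*sqrt(170), which is -5/473 - (35/8041)*sqrt(170).
The factor y**2 - 2*y - 7/10 splits as (y - a)(y - a') with a = 1 + (1/10)*sqrt(170), a' = 1 - (1/10)*sqrt(170). At the order-1 pole a set g(y) = (y - a)*f(y) = [1/(y + 6)] / (y - a').
Simple pole: residue = g(a) at a = 1 + (1/10)*sqrt(170), which is -5/473 + (35/8041)*sqrt(170).
List the singular points by increasing real part (a conjugate pair: the negative imaginary part first).


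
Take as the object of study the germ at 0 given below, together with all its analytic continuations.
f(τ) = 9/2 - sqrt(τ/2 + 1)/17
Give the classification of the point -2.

The point is an algebraic (square-root) branch point.

The term (-1/17)*sqrt(1 - τ/(-2)) has argument 1 - -2/(-2) = 0 at -2: a square-root (algebraic, two-sheeted) branch point; the remaining terms are analytic or single-valued there.


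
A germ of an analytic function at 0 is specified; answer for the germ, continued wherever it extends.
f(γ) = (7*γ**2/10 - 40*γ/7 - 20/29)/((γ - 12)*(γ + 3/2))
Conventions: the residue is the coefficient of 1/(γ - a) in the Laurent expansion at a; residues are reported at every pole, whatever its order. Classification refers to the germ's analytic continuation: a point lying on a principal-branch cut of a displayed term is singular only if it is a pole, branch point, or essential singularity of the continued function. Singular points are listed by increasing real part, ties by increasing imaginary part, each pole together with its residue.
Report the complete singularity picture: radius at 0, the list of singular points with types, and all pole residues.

Denominator factor (γ - 12): pole of order 1 at 12, modulus 12.
Denominator factor (γ + 3/2): pole of order 1 at -3/2, modulus 3/2.
The radius of convergence is the smallest modulus among the singular points: 3/2.
At the order-1 pole -3/2 set g(γ) = (γ - (-3/2))*f(γ) = (7*γ**2/10 - 40*γ/7 - 20/29)/(γ - 12).
Simple pole: residue = g(a) at a = -3/2, which is -76789/109620.
At the order-1 pole 12 set g(γ) = (γ - (12))*f(γ) = (7*γ**2/10 - 40*γ/7 - 20/29)/(γ + 3/2).
Simple pole: residue = g(a) at a = 12, which is 64024/27405.
List the singular points by increasing real part (a conjugate pair: the negative imaginary part first).

Radius of convergence at 0: 3/2.
At -3/2: a pole of order 1; residue -76789/109620.
At 12: a pole of order 1; residue 64024/27405.


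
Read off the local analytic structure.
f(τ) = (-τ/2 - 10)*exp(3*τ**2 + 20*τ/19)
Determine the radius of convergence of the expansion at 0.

The factor exp(3*τ**2 + 20*τ/19) is entire and contributes no finite singular point.
The polynomial part has no poles.
No finite singular points: the Taylor series at 0 converges everywhere.

The radius of convergence is infinite.


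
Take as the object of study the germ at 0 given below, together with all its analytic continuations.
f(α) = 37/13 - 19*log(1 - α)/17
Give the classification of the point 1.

The point is a logarithmic branch point.

The term (-19/17)*log(1 - α/(1)) has argument 1 - 1/(1) = 0 at 1: a logarithmic (infinitely-sheeted) branch point; the remaining terms are analytic or single-valued there.


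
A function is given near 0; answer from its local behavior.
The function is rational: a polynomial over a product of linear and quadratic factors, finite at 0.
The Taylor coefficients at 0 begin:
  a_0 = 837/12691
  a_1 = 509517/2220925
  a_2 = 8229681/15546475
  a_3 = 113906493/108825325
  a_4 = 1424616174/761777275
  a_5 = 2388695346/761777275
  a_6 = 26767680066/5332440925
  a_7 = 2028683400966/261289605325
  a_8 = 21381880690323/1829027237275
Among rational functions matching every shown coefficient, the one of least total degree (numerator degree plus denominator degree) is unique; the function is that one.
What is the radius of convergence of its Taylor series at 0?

No rational of total degree below 7 reproduces all 9 coefficients; solving the [1/6] Pade equations on them gives f(v) = (-19*v/25 - 31/37)/(v**2 + 2*v - 7/3)**3, whose expansion matches every shown term.
Denominator factor (v**2 + 2*v - 7/3)^3: discriminant 40/3, real irrational roots -1 + (1/3)*sqrt(30) and -1 - (1/3)*sqrt(30); poles of order 3, moduli -1 + (1/3)*sqrt(30) and 1 + (1/3)*sqrt(30).
The radius of convergence is the smallest modulus among the singular points: -1 + (1/3)*sqrt(30).

The radius of convergence is -1 + (1/3)*sqrt(30).


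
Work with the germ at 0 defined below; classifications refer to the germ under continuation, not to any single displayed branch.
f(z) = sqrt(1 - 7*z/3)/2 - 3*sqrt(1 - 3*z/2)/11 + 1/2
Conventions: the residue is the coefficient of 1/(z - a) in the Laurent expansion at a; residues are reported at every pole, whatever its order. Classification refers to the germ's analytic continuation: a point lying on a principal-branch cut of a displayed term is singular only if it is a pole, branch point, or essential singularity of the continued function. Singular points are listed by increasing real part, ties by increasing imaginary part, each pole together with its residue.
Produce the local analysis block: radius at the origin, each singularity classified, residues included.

Branch term (1/2)*sqrt(1 - z/(3/7)): its argument vanishes at z = 3/7, a square-root branch point, modulus 3/7.
Branch term (-3/11)*sqrt(1 - z/(2/3)): its argument vanishes at z = 2/3, a square-root branch point, modulus 2/3.
The radius of convergence is the smallest modulus among the singular points: 3/7.
List the singular points by increasing real part (a conjugate pair: the negative imaginary part first).

Radius of convergence at 0: 3/7.
At 3/7: an algebraic (square-root) branch point.
At 2/3: an algebraic (square-root) branch point.


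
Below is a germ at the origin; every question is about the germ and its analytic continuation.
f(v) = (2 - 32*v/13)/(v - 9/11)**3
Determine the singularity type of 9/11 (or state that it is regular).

The point is a pole of order 3.

The denominator factor v - 9/11 vanishes at 9/11 and appears to the power 3; the numerator there equals -2/143, nonzero, and no other factor vanishes.
Hence a pole whose order is the multiplicity, 3.


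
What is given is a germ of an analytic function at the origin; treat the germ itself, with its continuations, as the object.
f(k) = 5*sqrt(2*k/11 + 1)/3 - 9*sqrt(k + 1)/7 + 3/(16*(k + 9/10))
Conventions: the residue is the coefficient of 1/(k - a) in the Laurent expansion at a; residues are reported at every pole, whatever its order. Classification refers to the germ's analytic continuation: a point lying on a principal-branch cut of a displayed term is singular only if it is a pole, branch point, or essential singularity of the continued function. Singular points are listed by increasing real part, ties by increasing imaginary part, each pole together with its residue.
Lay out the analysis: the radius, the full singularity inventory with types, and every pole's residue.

Denominator factor (k + 9/10): pole of order 1 at -9/10, modulus 9/10.
Branch term (-9/7)*sqrt(1 - k/(-1)): its argument vanishes at k = -1, a square-root branch point, modulus 1.
Branch term (5/3)*sqrt(1 - k/(-11/2)): its argument vanishes at k = -11/2, a square-root branch point, modulus 11/2.
The radius of convergence is the smallest modulus among the singular points: 9/10.
The branch terms are analytic at -9/10 and contribute nothing to the residue; only the rational part matters.
At the order-1 pole -9/10 set g(k) = (k - (-9/10))*(rational part) = 3/16.
Simple pole: residue = g(a) at a = -9/10, which is 3/16.
List the singular points by increasing real part (a conjugate pair: the negative imaginary part first).

Radius of convergence at 0: 9/10.
At -11/2: an algebraic (square-root) branch point.
At -1: an algebraic (square-root) branch point.
At -9/10: a pole of order 1; residue 3/16.


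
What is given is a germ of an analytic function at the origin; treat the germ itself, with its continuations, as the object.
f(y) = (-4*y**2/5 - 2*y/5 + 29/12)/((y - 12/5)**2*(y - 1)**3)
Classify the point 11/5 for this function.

The point is a regular point.

Denominator factors: y - 12/5 = -1/5 at y = 11/5; y - 1 = 6/5 at y = 11/5 — none vanishes.
So the germ continues analytically to 11/5.


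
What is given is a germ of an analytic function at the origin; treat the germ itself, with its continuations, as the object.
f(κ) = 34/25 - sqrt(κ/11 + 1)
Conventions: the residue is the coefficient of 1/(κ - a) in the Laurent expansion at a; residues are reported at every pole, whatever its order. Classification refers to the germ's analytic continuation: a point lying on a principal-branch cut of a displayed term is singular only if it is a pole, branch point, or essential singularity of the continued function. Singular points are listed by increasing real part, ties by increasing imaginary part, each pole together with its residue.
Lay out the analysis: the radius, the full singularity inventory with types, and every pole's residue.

Radius of convergence at 0: 11.
At -11: an algebraic (square-root) branch point.

Branch term (-1)*sqrt(1 - κ/(-11)): its argument vanishes at κ = -11, a square-root branch point, modulus 11.
The radius of convergence is the smallest modulus among the singular points: 11.


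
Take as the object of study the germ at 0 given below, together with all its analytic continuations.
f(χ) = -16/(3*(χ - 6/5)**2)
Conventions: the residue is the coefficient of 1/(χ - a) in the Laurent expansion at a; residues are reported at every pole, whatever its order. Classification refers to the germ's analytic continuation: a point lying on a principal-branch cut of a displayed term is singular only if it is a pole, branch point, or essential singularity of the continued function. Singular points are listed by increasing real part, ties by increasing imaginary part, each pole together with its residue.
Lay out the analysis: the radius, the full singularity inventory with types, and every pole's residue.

Denominator factor (χ - 6/5)^2: pole of order 2 at 6/5, modulus 6/5.
The radius of convergence is the smallest modulus among the singular points: 6/5.
At the order-2 pole 6/5 set g(χ) = (χ - (6/5))^2*f(χ) = -16/3.
Order-2 pole: residue = g'(a); g'(6/5) = 0, so the residue is 0.

Radius of convergence at 0: 6/5.
At 6/5: a pole of order 2; residue 0.


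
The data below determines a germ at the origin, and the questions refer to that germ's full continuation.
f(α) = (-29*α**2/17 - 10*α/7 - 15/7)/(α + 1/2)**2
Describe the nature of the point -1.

Denominator factors: α + 1/2 = -1/2 at α = -1 — none vanishes.
So the germ continues analytically to -1.

The point is a regular point.


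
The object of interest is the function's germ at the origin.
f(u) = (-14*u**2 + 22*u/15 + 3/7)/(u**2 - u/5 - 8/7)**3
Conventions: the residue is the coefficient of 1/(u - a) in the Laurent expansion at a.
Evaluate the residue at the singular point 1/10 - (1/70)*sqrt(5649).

The factor u**2 - u/5 - 8/7 splits as (u - a)(u - a') with a = 1/10 - (1/70)*sqrt(5649), a' = 1/10 + (1/70)*sqrt(5649). At the order-3 pole a set g(u) = (u - a)^3*f(u) = [-14*u**2 + 22*u/15 + 3/7] / (u - a')^3.
Order-3 pole: residue = g''(a)/2; g''(1/10 - (1/70)*sqrt(5649)) = -(10685500/525557943)*sqrt(5649), so the residue is -(5342750/525557943)*sqrt(5649).

The residue is -(5342750/525557943)*sqrt(5649).


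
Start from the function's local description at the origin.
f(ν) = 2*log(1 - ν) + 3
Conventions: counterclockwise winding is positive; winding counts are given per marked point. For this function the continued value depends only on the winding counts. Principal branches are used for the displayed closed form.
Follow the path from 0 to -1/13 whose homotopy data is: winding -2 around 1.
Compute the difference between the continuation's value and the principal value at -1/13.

Continued minus principal equals -(8)*pi*i.

The rational part is single-valued and drops out of the difference; each branch term changes only by its own monodromy.
(2)*log(1 - ν/(1)): each positive loop around 1 adds 2*pi*i to the log, so winding -2 contributes (2)*(-2)*2*pi*i = -(8)*pi*i.
Summing the contributions at ν = -1/13 gives -(8)*pi*i.


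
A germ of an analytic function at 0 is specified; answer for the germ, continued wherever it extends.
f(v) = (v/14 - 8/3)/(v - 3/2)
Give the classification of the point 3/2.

The denominator factor v - 3/2 vanishes at 3/2 and appears to the power 1; the numerator there equals -215/84, nonzero, and no other factor vanishes.
Hence a pole whose order is the multiplicity, 1.

The point is a pole of order 1.


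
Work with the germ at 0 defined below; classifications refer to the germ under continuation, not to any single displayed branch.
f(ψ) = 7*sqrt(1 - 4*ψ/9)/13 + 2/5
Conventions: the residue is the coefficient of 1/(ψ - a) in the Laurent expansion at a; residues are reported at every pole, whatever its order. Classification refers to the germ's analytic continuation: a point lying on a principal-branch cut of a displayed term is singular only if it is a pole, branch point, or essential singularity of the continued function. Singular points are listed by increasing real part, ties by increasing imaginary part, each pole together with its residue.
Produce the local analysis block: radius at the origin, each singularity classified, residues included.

Branch term (7/13)*sqrt(1 - ψ/(9/4)): its argument vanishes at ψ = 9/4, a square-root branch point, modulus 9/4.
The radius of convergence is the smallest modulus among the singular points: 9/4.

Radius of convergence at 0: 9/4.
At 9/4: an algebraic (square-root) branch point.


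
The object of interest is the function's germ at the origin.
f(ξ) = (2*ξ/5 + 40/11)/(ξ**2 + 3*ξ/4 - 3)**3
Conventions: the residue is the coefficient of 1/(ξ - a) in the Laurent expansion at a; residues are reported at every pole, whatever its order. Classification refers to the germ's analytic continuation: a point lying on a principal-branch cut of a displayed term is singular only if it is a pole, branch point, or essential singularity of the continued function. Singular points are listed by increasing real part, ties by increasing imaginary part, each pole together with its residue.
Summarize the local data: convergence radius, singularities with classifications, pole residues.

Denominator factor (ξ**2 + 3*ξ/4 - 3)^3: discriminant 201/16, real irrational roots -3/8 + (1/8)*sqrt(201) and -3/8 - (1/8)*sqrt(201); poles of order 3, moduli -3/8 + (1/8)*sqrt(201) and 3/8 + (1/8)*sqrt(201).
The radius of convergence is the smallest modulus among the singular points: -3/8 + (1/8)*sqrt(201).
The factor ξ**2 + 3*ξ/4 - 3 splits as (ξ - a)(ξ - a') with a = -3/8 - (1/8)*sqrt(201), a' = -3/8 + (1/8)*sqrt(201). At the order-3 pole a set g(ξ) = (ξ - a)^3*f(ξ) = [2*ξ/5 + 40/11] / (ξ - a')^3.
Order-3 pole: residue = g''(a)/2; g''(-3/8 - (1/8)*sqrt(201)) = -(785408/148877685)*sqrt(201), so the residue is -(392704/148877685)*sqrt(201).
The factor ξ**2 + 3*ξ/4 - 3 splits as (ξ - a)(ξ - a') with a = -3/8 + (1/8)*sqrt(201), a' = -3/8 - (1/8)*sqrt(201). At the order-3 pole a set g(ξ) = (ξ - a)^3*f(ξ) = [2*ξ/5 + 40/11] / (ξ - a')^3.
Order-3 pole: residue = g''(a)/2; g''(-3/8 + (1/8)*sqrt(201)) = (785408/148877685)*sqrt(201), so the residue is (392704/148877685)*sqrt(201).
List the singular points by increasing real part (a conjugate pair: the negative imaginary part first).

Radius of convergence at 0: -3/8 + (1/8)*sqrt(201).
At -3/8 - (1/8)*sqrt(201): a pole of order 3; residue -(392704/148877685)*sqrt(201).
At -3/8 + (1/8)*sqrt(201): a pole of order 3; residue (392704/148877685)*sqrt(201).


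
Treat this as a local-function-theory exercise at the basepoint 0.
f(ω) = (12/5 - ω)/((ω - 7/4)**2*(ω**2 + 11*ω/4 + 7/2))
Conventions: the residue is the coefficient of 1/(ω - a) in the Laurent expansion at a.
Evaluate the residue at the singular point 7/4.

At the order-2 pole 7/4 set g(ω) = (ω - (7/4))^2*f(ω) = (12/5 - ω)/(ω**2 + 11*ω/4 + 7/2).
Order-2 pole: residue = g'(a); g'(7/4) = -76/637, so the residue is -76/637.

The residue is -76/637.


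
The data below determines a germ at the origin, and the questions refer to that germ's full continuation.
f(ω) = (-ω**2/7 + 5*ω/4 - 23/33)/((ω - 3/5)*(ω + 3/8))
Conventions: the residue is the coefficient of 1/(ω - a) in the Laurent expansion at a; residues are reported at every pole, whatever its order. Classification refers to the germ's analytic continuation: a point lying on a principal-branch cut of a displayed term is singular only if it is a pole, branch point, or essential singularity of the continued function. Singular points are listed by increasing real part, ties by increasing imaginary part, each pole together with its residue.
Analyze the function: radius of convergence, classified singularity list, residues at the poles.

Radius of convergence at 0: 3/8.
At -3/8: a pole of order 1; residue 87655/72072.
At 3/5: a pole of order 1; residue 74/45045.

Denominator factor (ω - 3/5): pole of order 1 at 3/5, modulus 3/5.
Denominator factor (ω + 3/8): pole of order 1 at -3/8, modulus 3/8.
The radius of convergence is the smallest modulus among the singular points: 3/8.
At the order-1 pole -3/8 set g(ω) = (ω - (-3/8))*f(ω) = (-ω**2/7 + 5*ω/4 - 23/33)/(ω - 3/5).
Simple pole: residue = g(a) at a = -3/8, which is 87655/72072.
At the order-1 pole 3/5 set g(ω) = (ω - (3/5))*f(ω) = (-ω**2/7 + 5*ω/4 - 23/33)/(ω + 3/8).
Simple pole: residue = g(a) at a = 3/5, which is 74/45045.
List the singular points by increasing real part (a conjugate pair: the negative imaginary part first).


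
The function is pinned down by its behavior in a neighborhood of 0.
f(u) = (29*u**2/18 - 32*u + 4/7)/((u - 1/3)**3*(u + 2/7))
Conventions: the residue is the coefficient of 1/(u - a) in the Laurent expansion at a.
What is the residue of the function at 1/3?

At the order-3 pole 1/3 set g(u) = (u - (1/3))^3*f(u) = (29*u**2/18 - 32*u + 4/7)/(u + 2/7).
Order-3 pole: residue = g''(a)/2; g''(1/3) = 14028/169, so the residue is 7014/169.

The residue is 7014/169.


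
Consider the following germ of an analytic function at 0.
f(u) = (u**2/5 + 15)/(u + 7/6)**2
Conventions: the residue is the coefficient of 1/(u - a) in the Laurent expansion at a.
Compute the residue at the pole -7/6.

The residue is -7/15.

At the order-2 pole -7/6 set g(u) = (u - (-7/6))^2*f(u) = u**2/5 + 15.
Order-2 pole: residue = g'(a); g'(-7/6) = -7/15, so the residue is -7/15.


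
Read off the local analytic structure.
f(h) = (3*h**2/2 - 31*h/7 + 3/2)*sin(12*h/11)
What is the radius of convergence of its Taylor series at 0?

The factor sin(12*h/11) is entire and contributes no finite singular point.
The polynomial part has no poles.
No finite singular points: the Taylor series at 0 converges everywhere.

The radius of convergence is infinite.


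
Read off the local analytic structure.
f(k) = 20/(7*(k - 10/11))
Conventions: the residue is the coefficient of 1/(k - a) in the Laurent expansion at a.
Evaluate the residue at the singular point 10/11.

At the order-1 pole 10/11 set g(k) = (k - (10/11))*f(k) = 20/7.
Simple pole: residue = g(a) at a = 10/11, which is 20/7.

The residue is 20/7.


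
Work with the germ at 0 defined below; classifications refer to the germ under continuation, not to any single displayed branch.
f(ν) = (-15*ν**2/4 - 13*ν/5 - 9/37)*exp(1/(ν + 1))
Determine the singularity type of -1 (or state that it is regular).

The point is an essential singularity.

The exponent 1/(ν - (-1)) has a pole at -1, so exp(1/(ν - (-1))) takes every nonzero value near it: an essential singularity (not a pole of any order).


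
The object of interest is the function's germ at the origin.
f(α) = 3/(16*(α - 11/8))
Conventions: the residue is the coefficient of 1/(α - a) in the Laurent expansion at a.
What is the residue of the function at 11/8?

At the order-1 pole 11/8 set g(α) = (α - (11/8))*f(α) = 3/16.
Simple pole: residue = g(a) at a = 11/8, which is 3/16.

The residue is 3/16.


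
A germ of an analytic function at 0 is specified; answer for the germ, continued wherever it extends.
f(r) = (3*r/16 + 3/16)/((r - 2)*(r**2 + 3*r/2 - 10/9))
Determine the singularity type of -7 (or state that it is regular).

Denominator factors: r - 2 = -9 at r = -7; r**2 + 3*r/2 - 10/9 = 673/18 at r = -7 — none vanishes.
So the germ continues analytically to -7.

The point is a regular point.


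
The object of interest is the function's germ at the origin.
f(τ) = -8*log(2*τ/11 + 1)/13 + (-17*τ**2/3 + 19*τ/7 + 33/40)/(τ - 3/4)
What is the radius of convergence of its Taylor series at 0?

Denominator factor (τ - 3/4): pole of order 1 at 3/4, modulus 3/4.
Branch term (-8/13)*log(1 - τ/(-11/2)): its argument vanishes at τ = -11/2, a logarithmic branch point, modulus 11/2.
The radius of convergence is the smallest modulus among the singular points: 3/4.

The radius of convergence is 3/4.


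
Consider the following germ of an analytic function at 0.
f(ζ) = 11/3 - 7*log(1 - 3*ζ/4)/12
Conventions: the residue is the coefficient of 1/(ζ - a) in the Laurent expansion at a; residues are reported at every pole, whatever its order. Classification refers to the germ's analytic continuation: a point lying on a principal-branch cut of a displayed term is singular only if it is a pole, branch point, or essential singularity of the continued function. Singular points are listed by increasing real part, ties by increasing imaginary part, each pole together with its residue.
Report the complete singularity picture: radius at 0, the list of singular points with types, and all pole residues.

Branch term (-7/12)*log(1 - ζ/(4/3)): its argument vanishes at ζ = 4/3, a logarithmic branch point, modulus 4/3.
The radius of convergence is the smallest modulus among the singular points: 4/3.

Radius of convergence at 0: 4/3.
At 4/3: a logarithmic branch point.


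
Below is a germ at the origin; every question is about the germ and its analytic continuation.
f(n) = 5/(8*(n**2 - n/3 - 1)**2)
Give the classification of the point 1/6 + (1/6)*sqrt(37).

The point is a pole of order 2.

The denominator factor n**2 - n/3 - 1 vanishes at 1/6 + (1/6)*sqrt(37) and appears to the power 2; the numerator there equals 5/8, nonzero, and no other factor vanishes.
Hence a pole whose order is the multiplicity, 2.


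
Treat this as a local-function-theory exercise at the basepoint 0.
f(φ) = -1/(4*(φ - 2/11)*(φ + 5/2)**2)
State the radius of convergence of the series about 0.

The radius of convergence is 2/11.

Denominator factor (φ - 2/11): pole of order 1 at 2/11, modulus 2/11.
Denominator factor (φ + 5/2)^2: pole of order 2 at -5/2, modulus 5/2.
The radius of convergence is the smallest modulus among the singular points: 2/11.


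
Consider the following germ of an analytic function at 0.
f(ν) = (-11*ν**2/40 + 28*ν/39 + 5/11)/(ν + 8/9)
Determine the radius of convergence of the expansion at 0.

Denominator factor (ν + 8/9): pole of order 1 at -8/9, modulus 8/9.
The radius of convergence is the smallest modulus among the singular points: 8/9.

The radius of convergence is 8/9.


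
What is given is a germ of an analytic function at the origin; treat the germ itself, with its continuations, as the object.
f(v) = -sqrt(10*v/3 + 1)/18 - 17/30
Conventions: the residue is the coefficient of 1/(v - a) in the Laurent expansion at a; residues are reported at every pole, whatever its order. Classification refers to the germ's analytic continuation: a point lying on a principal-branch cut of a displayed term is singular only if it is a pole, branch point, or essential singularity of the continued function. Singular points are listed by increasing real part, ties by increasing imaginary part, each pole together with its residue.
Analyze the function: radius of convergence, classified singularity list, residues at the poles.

Radius of convergence at 0: 3/10.
At -3/10: an algebraic (square-root) branch point.

Branch term (-1/18)*sqrt(1 - v/(-3/10)): its argument vanishes at v = -3/10, a square-root branch point, modulus 3/10.
The radius of convergence is the smallest modulus among the singular points: 3/10.


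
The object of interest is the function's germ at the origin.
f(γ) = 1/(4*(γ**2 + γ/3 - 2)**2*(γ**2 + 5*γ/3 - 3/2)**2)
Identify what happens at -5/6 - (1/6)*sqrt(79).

The point is a pole of order 2.

The denominator factor γ**2 + 5*γ/3 - 3/2 vanishes at -5/6 - (1/6)*sqrt(79) and appears to the power 2; the numerator there equals 1/4, nonzero, and no other factor vanishes.
Hence a pole whose order is the multiplicity, 2.


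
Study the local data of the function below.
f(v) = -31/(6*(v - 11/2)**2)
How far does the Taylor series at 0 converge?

Denominator factor (v - 11/2)^2: pole of order 2 at 11/2, modulus 11/2.
The radius of convergence is the smallest modulus among the singular points: 11/2.

The radius of convergence is 11/2.


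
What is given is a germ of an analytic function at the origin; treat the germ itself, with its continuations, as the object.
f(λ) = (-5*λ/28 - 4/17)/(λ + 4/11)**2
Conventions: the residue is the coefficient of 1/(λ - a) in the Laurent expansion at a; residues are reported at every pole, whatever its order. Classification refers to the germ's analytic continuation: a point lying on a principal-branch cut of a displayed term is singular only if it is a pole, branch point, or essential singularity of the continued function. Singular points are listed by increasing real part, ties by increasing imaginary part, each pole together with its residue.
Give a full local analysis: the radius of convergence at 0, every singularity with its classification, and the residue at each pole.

Radius of convergence at 0: 4/11.
At -4/11: a pole of order 2; residue -5/28.

Denominator factor (λ + 4/11)^2: pole of order 2 at -4/11, modulus 4/11.
The radius of convergence is the smallest modulus among the singular points: 4/11.
At the order-2 pole -4/11 set g(λ) = (λ - (-4/11))^2*f(λ) = -5*λ/28 - 4/17.
Order-2 pole: residue = g'(a); g'(-4/11) = -5/28, so the residue is -5/28.


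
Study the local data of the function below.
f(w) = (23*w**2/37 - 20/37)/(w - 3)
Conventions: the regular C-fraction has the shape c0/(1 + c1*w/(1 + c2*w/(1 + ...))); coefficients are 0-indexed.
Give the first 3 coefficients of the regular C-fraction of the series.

The regular C-fraction coefficients are [20/111, -1/3, 69/20].

Taylor coefficients (expand at 0): a_0 = 20/111, a_1 = 20/333, a_2 = -187/999.
c0 = a_0 = 20/111. Peel one level at a time: if S = 1 + c*w/S' with S'(0) = 1, then c is the w-coefficient of S and S' = c*w/(S - 1).
S_1 = c0/f = 1 + (-1/3)*w + (23/20)*w^2 + ...; c1 = -1/3.
S_2 = c1*w/(S_1 - 1) = 1 + (69/20)*w + ...; c2 = 69/20.


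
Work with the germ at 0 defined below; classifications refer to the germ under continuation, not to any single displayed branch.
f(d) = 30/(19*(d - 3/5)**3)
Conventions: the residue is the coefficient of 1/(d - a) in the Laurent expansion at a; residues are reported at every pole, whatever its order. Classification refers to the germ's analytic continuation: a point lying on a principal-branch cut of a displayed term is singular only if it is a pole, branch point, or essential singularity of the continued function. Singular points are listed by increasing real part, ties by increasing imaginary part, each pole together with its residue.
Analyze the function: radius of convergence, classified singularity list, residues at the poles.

Radius of convergence at 0: 3/5.
At 3/5: a pole of order 3; residue 0.

Denominator factor (d - 3/5)^3: pole of order 3 at 3/5, modulus 3/5.
The radius of convergence is the smallest modulus among the singular points: 3/5.
At the order-3 pole 3/5 set g(d) = (d - (3/5))^3*f(d) = 30/19.
Order-3 pole: residue = g''(a)/2; g''(3/5) = 0, so the residue is 0.


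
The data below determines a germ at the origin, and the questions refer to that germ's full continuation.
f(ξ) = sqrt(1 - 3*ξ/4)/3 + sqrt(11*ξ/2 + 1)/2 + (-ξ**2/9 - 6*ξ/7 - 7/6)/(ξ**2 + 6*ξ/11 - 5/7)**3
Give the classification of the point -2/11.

The term (1/2)*sqrt(1 - ξ/(-2/11)) has argument 1 - -2/11/(-2/11) = 0 at -2/11: a square-root (algebraic, two-sheeted) branch point; the remaining terms are analytic or single-valued there.

The point is an algebraic (square-root) branch point.


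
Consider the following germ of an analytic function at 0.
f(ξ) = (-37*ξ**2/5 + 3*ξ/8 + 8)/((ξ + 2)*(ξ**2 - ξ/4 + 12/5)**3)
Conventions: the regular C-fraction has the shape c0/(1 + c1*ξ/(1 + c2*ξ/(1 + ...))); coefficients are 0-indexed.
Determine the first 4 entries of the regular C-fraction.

The regular C-fraction coefficients are [125/432, 9/64, -125627/8640, 972649699/67838580].

Taylor coefficients (expand at 0): a_0 = 125/432, a_1 = -125/3072, a_2 = -777575/1327104, a_3 = 4377575/95551488.
c0 = a_0 = 125/432. Peel one level at a time: if S = 1 + c*ξ/S' with S'(0) = 1, then c is the ξ-coefficient of S and S' = c*ξ/(S - 1).
S_1 = c0/f = 1 + (9/64)*ξ + (125627/61440)*ξ^2 + ...; c1 = 9/64.
S_2 = c1*ξ/(S_1 - 1) = 1 + (-125627/8640)*ξ + (972649699/4665600)*ξ^2 + ...; c2 = -125627/8640.
S_3 = c2*ξ/(S_2 - 1) = 1 + (972649699/67838580)*ξ + ...; c3 = 972649699/67838580.


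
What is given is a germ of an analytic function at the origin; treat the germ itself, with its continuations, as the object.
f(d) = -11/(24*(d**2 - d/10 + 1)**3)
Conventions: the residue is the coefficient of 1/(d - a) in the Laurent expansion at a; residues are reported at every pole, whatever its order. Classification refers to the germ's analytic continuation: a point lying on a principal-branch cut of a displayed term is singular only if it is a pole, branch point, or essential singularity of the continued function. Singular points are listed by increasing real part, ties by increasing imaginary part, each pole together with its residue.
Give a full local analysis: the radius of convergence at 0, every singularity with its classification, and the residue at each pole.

Radius of convergence at 0: 1.
At (1/20) - ((1/20)*sqrt(399))*i: a pole of order 3; residue -((275000/63521199)*sqrt(399))*i.
At (1/20) + ((1/20)*sqrt(399))*i: a pole of order 3; residue ((275000/63521199)*sqrt(399))*i.

Denominator factor (d**2 - d/10 + 1)^3: discriminant -399/100, complex-conjugate roots (1/20) + ((1/20)*sqrt(399))*i and (1/20) - ((1/20)*sqrt(399))*i; poles of order 3, moduli 1 and 1.
The radius of convergence is the smallest modulus among the singular points: 1.
The factor d**2 - d/10 + 1 splits as (d - a)(d - a') with a = (1/20) - ((1/20)*sqrt(399))*i, a' = (1/20) + ((1/20)*sqrt(399))*i. At the order-3 pole a set g(d) = (d - a)^3*f(d) = [-11/24] / (d - a')^3.
Order-3 pole: residue = g''(a)/2; g''((1/20) - ((1/20)*sqrt(399))*i) = -((550000/63521199)*sqrt(399))*i, so the residue is -((275000/63521199)*sqrt(399))*i.
The factor d**2 - d/10 + 1 splits as (d - a)(d - a') with a = (1/20) + ((1/20)*sqrt(399))*i, a' = (1/20) - ((1/20)*sqrt(399))*i. At the order-3 pole a set g(d) = (d - a)^3*f(d) = [-11/24] / (d - a')^3.
Order-3 pole: residue = g''(a)/2; g''((1/20) + ((1/20)*sqrt(399))*i) = ((550000/63521199)*sqrt(399))*i, so the residue is ((275000/63521199)*sqrt(399))*i.
List the singular points by increasing real part (a conjugate pair: the negative imaginary part first).


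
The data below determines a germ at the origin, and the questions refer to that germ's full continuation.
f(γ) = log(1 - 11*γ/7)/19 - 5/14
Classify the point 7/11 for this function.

The point is a logarithmic branch point.

The term (1/19)*log(1 - γ/(7/11)) has argument 1 - 7/11/(7/11) = 0 at 7/11: a logarithmic (infinitely-sheeted) branch point; the remaining terms are analytic or single-valued there.


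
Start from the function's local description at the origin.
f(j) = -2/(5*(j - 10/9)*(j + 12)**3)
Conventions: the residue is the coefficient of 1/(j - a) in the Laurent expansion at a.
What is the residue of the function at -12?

At the order-3 pole -12 set g(j) = (j - (-12))^3*f(j) = -2/(5*(j - 10/9)).
Order-3 pole: residue = g''(a)/2; g''(-12) = 729/2053790, so the residue is 729/4107580.

The residue is 729/4107580.


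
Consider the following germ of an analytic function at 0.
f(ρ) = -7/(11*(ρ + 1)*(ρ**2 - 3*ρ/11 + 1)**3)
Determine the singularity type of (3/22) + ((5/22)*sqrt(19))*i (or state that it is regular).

The denominator factor ρ**2 - 3*ρ/11 + 1 vanishes at (3/22) + ((5/22)*sqrt(19))*i and appears to the power 3; the numerator there equals -7/11, nonzero, and no other factor vanishes.
Hence a pole whose order is the multiplicity, 3.

The point is a pole of order 3.


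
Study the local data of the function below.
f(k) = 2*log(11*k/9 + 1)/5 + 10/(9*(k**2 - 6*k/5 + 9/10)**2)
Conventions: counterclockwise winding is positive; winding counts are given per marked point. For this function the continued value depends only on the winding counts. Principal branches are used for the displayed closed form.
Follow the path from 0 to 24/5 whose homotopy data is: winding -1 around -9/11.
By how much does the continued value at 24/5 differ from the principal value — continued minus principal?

Continued minus principal equals -(4/5)*pi*i.

The rational part is single-valued and drops out of the difference; each branch term changes only by its own monodromy.
(2/5)*log(1 - k/(-9/11)): each positive loop around -9/11 adds 2*pi*i to the log, so winding -1 contributes (2/5)*(-1)*2*pi*i = -(4/5)*pi*i.
Summing the contributions at k = 24/5 gives -(4/5)*pi*i.
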